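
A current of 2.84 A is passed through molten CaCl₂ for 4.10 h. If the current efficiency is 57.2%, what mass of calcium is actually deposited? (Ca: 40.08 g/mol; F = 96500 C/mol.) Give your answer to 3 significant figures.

Q = 2.84 × 14760 = 41920 C
n(e⁻) = 41920 / 96500 = 0.4344 mol
Ca²⁺ + 2e⁻ → Ca, so theoretical m(Ca) = 0.2172 × 40.08 = 8.705 g
Actual mass = 57.2% × 8.705 = 4.98 g

4.98 g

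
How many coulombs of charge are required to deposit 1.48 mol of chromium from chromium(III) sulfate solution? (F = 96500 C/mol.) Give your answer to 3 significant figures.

4.28×10^5 C

Cr³⁺ + 3e⁻ → Cr, so n(e⁻) = 3 × 1.48 = 4.440 mol
Q = 4.440 × 96500 = 4.285×10^5 C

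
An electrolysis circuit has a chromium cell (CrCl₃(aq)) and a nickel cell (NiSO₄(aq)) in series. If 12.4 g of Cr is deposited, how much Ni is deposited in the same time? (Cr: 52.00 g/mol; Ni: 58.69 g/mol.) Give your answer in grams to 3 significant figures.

n(Cr) = 12.4 / 52.00 = 0.2385 mol
Cr³⁺ + 3e⁻ → Cr, so n(e⁻) = 3 × 0.2385 = 0.7155 mol
Same current for the same time ⇒ same n(e⁻) = 0.7155 mol in both cells.
Ni²⁺ + 2e⁻ → Ni, so n(Ni) = 0.7155 / 2 = 0.3578 mol
m(Ni) = 0.3578 × 58.69 = 21.0 g

21.0 g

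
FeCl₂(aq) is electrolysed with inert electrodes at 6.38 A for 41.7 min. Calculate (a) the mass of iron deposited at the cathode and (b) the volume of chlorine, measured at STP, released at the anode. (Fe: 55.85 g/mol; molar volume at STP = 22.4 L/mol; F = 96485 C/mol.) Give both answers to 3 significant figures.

4.62 g Fe; 1.85 L Cl₂

Q = 6.38 × 2502 = 15960 C; n(e⁻) = 15960 / 96485 = 0.1654 mol
Cathode: Fe²⁺ + 2e⁻ → Fe → n(Fe) = 0.1654/2 = 0.08270 mol → 4.62 g
Anode: 2Cl⁻ → Cl₂ + 2e⁻ → n(Cl₂) = 0.1654/2 = 0.08270 mol → 1.85 L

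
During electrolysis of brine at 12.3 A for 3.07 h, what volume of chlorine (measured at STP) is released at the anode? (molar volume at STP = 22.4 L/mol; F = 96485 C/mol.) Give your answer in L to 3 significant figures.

Q = 12.3 A × 11052 s = 1.359×10^5 C
n(e⁻) = 1.359×10^5 / 96485 = 1.409 mol
2Cl⁻ → Cl₂ + 2e⁻, so n(Cl₂) = 1.409 / 2 = 0.7045 mol
V = 0.7045 × 22.4 = 15.78 L

15.8 L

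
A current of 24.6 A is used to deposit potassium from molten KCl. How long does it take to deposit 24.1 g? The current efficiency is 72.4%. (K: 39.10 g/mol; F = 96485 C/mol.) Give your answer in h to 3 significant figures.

n(K) = 24.1 / 39.10 = 0.6164 mol
K⁺ + e⁻ → K, so n(e⁻) = 0.6164 mol
Q = 0.6164 × 96485 / 0.724 = 82150 C
t = Q / I = 82150 / 24.6 = 3339 s = 0.928 h

0.928 h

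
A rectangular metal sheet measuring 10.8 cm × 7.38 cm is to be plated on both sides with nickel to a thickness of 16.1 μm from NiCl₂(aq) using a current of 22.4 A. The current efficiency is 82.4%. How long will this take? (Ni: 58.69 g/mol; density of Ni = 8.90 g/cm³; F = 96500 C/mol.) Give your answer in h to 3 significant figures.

Plated area = 2 × 10.8 × 7.38 = 159.4 cm²
Volume = 159.4 × 16.1×10⁻⁴ cm = 0.2566 cm³
m(Ni) = 0.2566 × 8.90 = 2.284 g
n(Ni) = 2.284 / 58.69 = 0.03892 mol; n(e⁻) = 2 × 0.03892 = 0.07784 mol
Q = 0.07784 × 96500 / 0.824 = 9116 C
t = 9116 / 22.4 = 407.0 s = 0.113 h

0.113 h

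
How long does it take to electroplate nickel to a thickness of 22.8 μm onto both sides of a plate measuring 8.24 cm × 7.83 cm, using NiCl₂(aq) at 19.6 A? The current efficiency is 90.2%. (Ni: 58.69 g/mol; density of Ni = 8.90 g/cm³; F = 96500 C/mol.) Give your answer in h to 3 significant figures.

0.135 h

Plated area = 2 × 8.24 × 7.83 = 129.0 cm²
Volume = 129.0 × 22.8×10⁻⁴ cm = 0.2941 cm³
m(Ni) = 0.2941 × 8.90 = 2.617 g
n(Ni) = 2.617 / 58.69 = 0.04459 mol; n(e⁻) = 2 × 0.04459 = 0.08918 mol
Q = 0.08918 × 96500 / 0.902 = 9541 C
t = 9541 / 19.6 = 486.8 s = 0.135 h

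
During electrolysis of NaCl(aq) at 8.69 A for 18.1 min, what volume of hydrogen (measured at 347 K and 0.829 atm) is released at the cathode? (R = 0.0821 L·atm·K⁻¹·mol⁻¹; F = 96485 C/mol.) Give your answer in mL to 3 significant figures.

Q = 8.69 A × 1086 s = 9437 C
Moles of electrons = 9437 / 96485 = 0.09781 mol
2H⁺ + 2e⁻ → H₂, so n(H₂) = 0.09781 / 2 = 0.04891 mol
V = nRT/P = 0.04891 × 0.0821 × 347 / 0.829 = 1.681 L
= 1680 mL

1680 mL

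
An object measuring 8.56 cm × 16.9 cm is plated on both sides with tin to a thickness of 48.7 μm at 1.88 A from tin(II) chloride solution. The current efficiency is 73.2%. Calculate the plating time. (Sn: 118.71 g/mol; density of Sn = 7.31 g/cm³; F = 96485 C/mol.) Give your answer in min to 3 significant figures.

Plated area = 2 × 8.56 × 16.9 = 289.3 cm²
Volume = 289.3 × 48.7×10⁻⁴ cm = 1.409 cm³
m(Sn) = 1.409 × 7.31 = 10.30 g
n(Sn) = 10.30 / 118.71 = 0.08677 mol; n(e⁻) = 2 × 0.08677 = 0.1735 mol
Q = 0.1735 × 96485 / 0.732 = 22870 C
t = 22870 / 1.88 = 12160 s = 203 min

203 min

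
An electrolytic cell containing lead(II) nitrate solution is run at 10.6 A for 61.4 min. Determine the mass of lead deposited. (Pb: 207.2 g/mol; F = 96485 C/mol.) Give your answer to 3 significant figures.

41.9 g

Q = It = 10.6 × 3684 = 39050 C
Moles of electrons = 39050 / 96485 = 0.4047 mol
Pb²⁺ + 2e⁻ → Pb, so n(Pb) = 0.4047 / 2 = 0.2024 mol
m = 0.2024 × 207.2 = 41.9 g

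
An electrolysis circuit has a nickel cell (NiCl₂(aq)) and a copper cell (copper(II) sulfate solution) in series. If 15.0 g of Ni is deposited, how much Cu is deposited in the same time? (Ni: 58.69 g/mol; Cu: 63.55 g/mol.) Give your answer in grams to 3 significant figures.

16.2 g

n(Ni) = 15.0 / 58.69 = 0.2556 mol
Ni²⁺ + 2e⁻ → Ni, so n(e⁻) = 2 × 0.2556 = 0.5112 mol
Same current for the same time ⇒ same n(e⁻) = 0.5112 mol in both cells.
Cu²⁺ + 2e⁻ → Cu, so n(Cu) = 0.5112 / 2 = 0.2556 mol
m(Cu) = 0.2556 × 63.55 = 16.2 g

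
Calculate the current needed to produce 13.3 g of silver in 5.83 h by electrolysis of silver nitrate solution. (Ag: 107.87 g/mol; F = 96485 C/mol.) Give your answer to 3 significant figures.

0.567 A

n(Ag) = 13.3 / 107.87 = 0.1233 mol
Ag⁺ + e⁻ → Ag, so n(e⁻) = 0.1233 mol
Q = 0.1233 × 96485 = 11900 C
I = Q / t = 11900 / 20988 s = 0.567 A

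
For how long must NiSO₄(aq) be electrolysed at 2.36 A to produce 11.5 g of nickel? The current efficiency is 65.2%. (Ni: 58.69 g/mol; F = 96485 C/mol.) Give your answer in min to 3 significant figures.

410 min

n(Ni) = 11.5 / 58.69 = 0.1959 mol
Ni²⁺ + 2e⁻ → Ni, so n(e⁻) = 2 × 0.1959 = 0.3918 mol
Q = 0.3918 × 96485 / 0.652 = 57980 C
t = Q / I = 57980 / 2.36 = 24570 s = 410 min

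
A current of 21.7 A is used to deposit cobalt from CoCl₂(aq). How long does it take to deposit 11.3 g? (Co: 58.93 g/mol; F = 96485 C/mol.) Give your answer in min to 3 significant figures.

28.4 min

n(Co) = 11.3 / 58.93 = 0.1918 mol
Co²⁺ + 2e⁻ → Co, so n(e⁻) = 2 × 0.1918 = 0.3836 mol
Q = 0.3836 × 96485 = 37010 C
t = Q / I = 37010 / 21.7 = 1706 s = 28.4 min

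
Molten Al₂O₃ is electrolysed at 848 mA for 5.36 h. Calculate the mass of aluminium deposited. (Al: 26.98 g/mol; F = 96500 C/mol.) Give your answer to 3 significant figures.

1.52 g

Q = It = 0.848 × 19296 = 16360 C
Moles of electrons = 16360 / 96500 = 0.1695 mol
Al³⁺ + 3e⁻ → Al, so n(Al) = 0.1695 / 3 = 0.05650 mol
m = 0.05650 × 26.98 = 1.52 g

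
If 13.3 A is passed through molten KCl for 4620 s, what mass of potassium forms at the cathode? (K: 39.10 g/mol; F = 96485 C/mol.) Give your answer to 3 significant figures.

Q = It = 13.3 × 4620 = 61450 C
n(e⁻) = Q/F = 61450/96485 = 0.6369 mol
K⁺ + e⁻ → K, so n(K) = 0.6369 mol
m = 0.6369 × 39.10 = 24.9 g

24.9 g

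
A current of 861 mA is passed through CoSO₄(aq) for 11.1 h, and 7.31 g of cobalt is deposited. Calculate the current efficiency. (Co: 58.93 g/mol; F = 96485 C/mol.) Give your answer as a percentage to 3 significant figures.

Q = 0.861 × 39960 = 34410 C
n(e⁻) = 34410 / 96485 = 0.3566 mol
Co²⁺ + 2e⁻ → Co, so theoretical n(Co) = 0.1783 mol → 10.51 g
Efficiency = 7.31 / 10.51 = 0.6955 = 69.6%

69.6%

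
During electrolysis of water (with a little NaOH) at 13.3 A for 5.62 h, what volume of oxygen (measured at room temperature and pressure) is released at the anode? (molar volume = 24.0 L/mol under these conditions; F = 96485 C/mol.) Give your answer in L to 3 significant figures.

Q = It = 13.3 × 20232 = 2.691×10^5 C
n(e⁻) = 2.691×10^5 / 96485 = 2.789 mol
2H₂O → O₂ + 4H⁺ + 4e⁻, so n(O₂) = 2.789 / 4 = 0.6973 mol
V = 0.6973 × 24.0 = 16.74 L

16.7 L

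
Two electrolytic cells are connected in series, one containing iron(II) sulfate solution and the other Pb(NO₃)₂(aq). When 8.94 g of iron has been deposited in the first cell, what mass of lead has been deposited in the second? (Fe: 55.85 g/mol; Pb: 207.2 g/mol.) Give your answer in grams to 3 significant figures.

33.2 g

n(Fe) = 8.94 / 55.85 = 0.1601 mol
Fe²⁺ + 2e⁻ → Fe, so n(e⁻) = 2 × 0.1601 = 0.3202 mol
Same current for the same time ⇒ same n(e⁻) = 0.3202 mol in both cells.
Pb²⁺ + 2e⁻ → Pb, so n(Pb) = 0.3202 / 2 = 0.1601 mol
m(Pb) = 0.1601 × 207.2 = 33.2 g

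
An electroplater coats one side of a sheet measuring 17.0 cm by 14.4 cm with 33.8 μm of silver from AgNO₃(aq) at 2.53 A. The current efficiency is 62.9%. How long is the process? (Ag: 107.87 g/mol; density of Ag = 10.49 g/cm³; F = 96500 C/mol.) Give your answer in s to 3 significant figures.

Plated area = 17.0 × 14.4 = 244.8 cm²
Volume = 244.8 × 33.8×10⁻⁴ cm = 0.8274 cm³
m(Ag) = 0.8274 × 10.49 = 8.679 g
n(Ag) = 8.679 / 107.87 = 0.08046 mol; n(e⁻) = 0.08046 mol
Q = 0.08046 × 96500 / 0.629 = 12340 C
t = 12340 / 2.53 = 4877 s

4880 s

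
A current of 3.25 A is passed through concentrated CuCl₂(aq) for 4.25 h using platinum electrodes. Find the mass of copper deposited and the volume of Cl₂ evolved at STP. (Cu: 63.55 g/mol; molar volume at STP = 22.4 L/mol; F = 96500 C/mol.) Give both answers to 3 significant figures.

Q = 3.25 × 15300 = 49730 C; n(e⁻) = 49730 / 96500 = 0.5153 mol
Cathode: Cu²⁺ + 2e⁻ → Cu → n(Cu) = 0.5153/2 = 0.2577 mol → 16.4 g
Anode: 2Cl⁻ → Cl₂ + 2e⁻ → n(Cl₂) = 0.5153/2 = 0.2577 mol → 5.77 L

16.4 g Cu; 5.77 L Cl₂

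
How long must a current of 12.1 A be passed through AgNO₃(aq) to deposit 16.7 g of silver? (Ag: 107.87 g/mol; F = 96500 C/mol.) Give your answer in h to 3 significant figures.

n(Ag) = 16.7 / 107.87 = 0.1548 mol
Ag⁺ + e⁻ → Ag, so n(e⁻) = 0.1548 mol
Q = 0.1548 × 96500 = 14940 C
t = Q / I = 14940 / 12.1 = 1235 s = 0.343 h

0.343 h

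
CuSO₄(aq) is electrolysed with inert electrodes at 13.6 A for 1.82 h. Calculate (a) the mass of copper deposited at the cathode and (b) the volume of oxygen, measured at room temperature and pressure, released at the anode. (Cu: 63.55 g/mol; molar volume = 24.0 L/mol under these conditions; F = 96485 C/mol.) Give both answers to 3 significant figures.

29.3 g Cu; 5.54 L O₂

Q = 13.6 × 6552 = 89110 C; n(e⁻) = 89110 / 96485 = 0.9236 mol
Cathode: Cu²⁺ + 2e⁻ → Cu → n(Cu) = 0.9236/2 = 0.4618 mol → 29.3 g
Anode: 2H₂O → O₂ + 4H⁺ + 4e⁻ → n(O₂) = 0.9236/4 = 0.2309 mol → 5.54 L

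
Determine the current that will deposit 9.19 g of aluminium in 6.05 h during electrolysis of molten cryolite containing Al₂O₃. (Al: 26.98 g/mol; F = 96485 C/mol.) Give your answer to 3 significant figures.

n(Al) = 9.19 / 26.98 = 0.3406 mol
Al³⁺ + 3e⁻ → Al, so n(e⁻) = 3 × 0.3406 = 1.022 mol
Q = 1.022 × 96485 = 98610 C
I = Q / t = 98610 / 21780 s = 4.53 A

4.53 A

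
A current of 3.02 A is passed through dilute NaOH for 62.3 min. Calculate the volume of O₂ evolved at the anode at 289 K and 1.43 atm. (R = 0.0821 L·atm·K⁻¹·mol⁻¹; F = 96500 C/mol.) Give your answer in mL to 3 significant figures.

Q = It = 3.02 × 3738 = 11290 C
n(e⁻) = Q/F = 11290/96500 = 0.1170 mol
2H₂O → O₂ + 4H⁺ + 4e⁻, so n(O₂) = 0.1170 / 4 = 0.02925 mol
V = nRT/P = 0.02925 × 0.0821 × 289 / 1.43 = 0.4853 L
= 485 mL

485 mL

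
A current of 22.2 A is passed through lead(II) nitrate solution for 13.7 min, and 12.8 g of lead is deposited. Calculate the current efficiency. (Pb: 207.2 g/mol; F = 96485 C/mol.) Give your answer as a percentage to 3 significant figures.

Q = 22.2 × 822 = 18250 C
n(e⁻) = 18250 / 96485 = 0.1891 mol
Pb²⁺ + 2e⁻ → Pb, so theoretical n(Pb) = 0.09455 mol → 19.59 g
Efficiency = 12.8 / 19.59 = 0.6534 = 65.3%

65.3%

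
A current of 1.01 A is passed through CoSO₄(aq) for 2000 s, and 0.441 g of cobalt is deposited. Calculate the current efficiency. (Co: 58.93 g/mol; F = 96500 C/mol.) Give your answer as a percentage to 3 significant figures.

Q = 1.01 × 2000 = 2020 C
n(e⁻) = 2020 / 96500 = 0.02093 mol
Co²⁺ + 2e⁻ → Co, so theoretical n(Co) = 0.01047 mol → 0.6170 g
Efficiency = 0.441 / 0.6170 = 0.7147 = 71.5%

71.5%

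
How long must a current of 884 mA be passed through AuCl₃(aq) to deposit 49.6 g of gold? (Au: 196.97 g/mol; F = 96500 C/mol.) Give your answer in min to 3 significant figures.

n(Au) = 49.6 / 196.97 = 0.2518 mol
Au³⁺ + 3e⁻ → Au, so n(e⁻) = 3 × 0.2518 = 0.7554 mol
Q = 0.7554 × 96500 = 72900 C
t = Q / I = 72900 / 0.884 = 82470 s = 1370 min

1370 min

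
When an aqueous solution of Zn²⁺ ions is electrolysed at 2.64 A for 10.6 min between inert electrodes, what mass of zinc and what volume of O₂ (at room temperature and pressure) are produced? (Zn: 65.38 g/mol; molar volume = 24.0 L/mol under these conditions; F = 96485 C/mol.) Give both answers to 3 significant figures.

Q = 2.64 × 636 = 1679 C; n(e⁻) = 1679 / 96485 = 0.01740 mol
Cathode: Zn²⁺ + 2e⁻ → Zn → n(Zn) = 0.01740/2 = 0.008700 mol → 0.569 g
Anode: 2H₂O → O₂ + 4H⁺ + 4e⁻ → n(O₂) = 0.01740/4 = 0.004350 mol → 0.104 L

0.569 g Zn; 0.104 L O₂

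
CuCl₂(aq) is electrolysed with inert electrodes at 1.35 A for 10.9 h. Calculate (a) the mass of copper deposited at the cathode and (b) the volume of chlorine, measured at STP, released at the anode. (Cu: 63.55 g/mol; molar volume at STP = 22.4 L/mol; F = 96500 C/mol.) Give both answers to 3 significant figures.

Q = 1.35 × 39240 = 52970 C; n(e⁻) = 52970 / 96500 = 0.5489 mol
Cathode: Cu²⁺ + 2e⁻ → Cu → n(Cu) = 0.5489/2 = 0.2745 mol → 17.4 g
Anode: 2Cl⁻ → Cl₂ + 2e⁻ → n(Cl₂) = 0.5489/2 = 0.2745 mol → 6.15 L

17.4 g Cu; 6.15 L Cl₂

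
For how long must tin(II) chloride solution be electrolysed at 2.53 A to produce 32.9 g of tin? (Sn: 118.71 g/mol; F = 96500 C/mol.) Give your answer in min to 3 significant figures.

352 min

n(Sn) = 32.9 / 118.71 = 0.2771 mol
Sn²⁺ + 2e⁻ → Sn, so n(e⁻) = 2 × 0.2771 = 0.5542 mol
Q = 0.5542 × 96500 = 53480 C
t = Q / I = 53480 / 2.53 = 21140 s = 352 min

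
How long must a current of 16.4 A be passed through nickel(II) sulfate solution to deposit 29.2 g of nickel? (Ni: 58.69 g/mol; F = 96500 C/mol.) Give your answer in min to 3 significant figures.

97.6 min

n(Ni) = 29.2 / 58.69 = 0.4975 mol
Ni²⁺ + 2e⁻ → Ni, so n(e⁻) = 2 × 0.4975 = 0.9950 mol
Q = 0.9950 × 96500 = 96020 C
t = Q / I = 96020 / 16.4 = 5855 s = 97.6 min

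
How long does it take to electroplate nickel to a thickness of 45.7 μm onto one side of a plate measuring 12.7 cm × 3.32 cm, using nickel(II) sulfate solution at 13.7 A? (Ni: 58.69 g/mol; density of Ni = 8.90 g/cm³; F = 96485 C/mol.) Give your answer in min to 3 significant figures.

6.86 min

Plated area = 12.7 × 3.32 = 42.16 cm²
Volume = 42.16 × 45.7×10⁻⁴ cm = 0.1927 cm³
m(Ni) = 0.1927 × 8.90 = 1.715 g
n(Ni) = 1.715 / 58.69 = 0.02922 mol; n(e⁻) = 2 × 0.02922 = 0.05844 mol
Q = 0.05844 × 96485 = 5639 C
t = 5639 / 13.7 = 411.6 s = 6.86 min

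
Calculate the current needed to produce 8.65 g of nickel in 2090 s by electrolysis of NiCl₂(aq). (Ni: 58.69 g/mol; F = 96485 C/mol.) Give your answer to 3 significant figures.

13.6 A

n(Ni) = 8.65 / 58.69 = 0.1474 mol
Ni²⁺ + 2e⁻ → Ni, so n(e⁻) = 2 × 0.1474 = 0.2948 mol
Q = 0.2948 × 96485 = 28440 C
I = Q / t = 28440 / 2090 s = 13.6 A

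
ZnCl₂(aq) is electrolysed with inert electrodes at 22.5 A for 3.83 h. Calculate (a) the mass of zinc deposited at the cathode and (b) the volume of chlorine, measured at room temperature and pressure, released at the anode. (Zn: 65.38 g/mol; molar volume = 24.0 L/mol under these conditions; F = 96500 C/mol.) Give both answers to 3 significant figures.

Q = 22.5 × 13788 = 3.102×10^5 C; n(e⁻) = 3.102×10^5 / 96500 = 3.215 mol
Cathode: Zn²⁺ + 2e⁻ → Zn → n(Zn) = 3.215/2 = 1.608 mol → 105 g
Anode: 2Cl⁻ → Cl₂ + 2e⁻ → n(Cl₂) = 3.215/2 = 1.608 mol → 38.6 L

105 g Zn; 38.6 L Cl₂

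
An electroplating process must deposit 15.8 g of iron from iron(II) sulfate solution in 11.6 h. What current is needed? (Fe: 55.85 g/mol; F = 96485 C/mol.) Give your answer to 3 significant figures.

n(Fe) = 15.8 / 55.85 = 0.2829 mol
Fe²⁺ + 2e⁻ → Fe, so n(e⁻) = 2 × 0.2829 = 0.5658 mol
Q = 0.5658 × 96485 = 54590 C
I = Q / t = 54590 / 41760 s = 1.31 A

1.31 A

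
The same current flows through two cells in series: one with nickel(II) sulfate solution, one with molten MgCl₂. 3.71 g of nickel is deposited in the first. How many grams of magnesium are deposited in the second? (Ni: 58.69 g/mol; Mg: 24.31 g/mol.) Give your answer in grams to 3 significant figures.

n(Ni) = 3.71 / 58.69 = 0.06321 mol
Ni²⁺ + 2e⁻ → Ni, so n(e⁻) = 2 × 0.06321 = 0.1264 mol
The cells are in series, so the same charge (and hence the same n(e⁻) = 0.1264 mol) passes through both.
Mg²⁺ + 2e⁻ → Mg, so n(Mg) = 0.1264 / 2 = 0.06320 mol
m(Mg) = 0.06320 × 24.31 = 1.54 g

1.54 g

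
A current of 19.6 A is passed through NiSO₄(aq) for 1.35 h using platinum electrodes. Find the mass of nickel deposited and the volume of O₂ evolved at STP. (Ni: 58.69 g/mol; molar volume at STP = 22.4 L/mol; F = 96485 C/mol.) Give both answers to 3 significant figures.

29.0 g Ni; 5.53 L O₂

Q = 19.6 × 4860 = 95260 C; n(e⁻) = 95260 / 96485 = 0.9873 mol
Cathode: Ni²⁺ + 2e⁻ → Ni → n(Ni) = 0.9873/2 = 0.4937 mol → 29.0 g
Anode: 2H₂O → O₂ + 4H⁺ + 4e⁻ → n(O₂) = 0.9873/4 = 0.2468 mol → 5.53 L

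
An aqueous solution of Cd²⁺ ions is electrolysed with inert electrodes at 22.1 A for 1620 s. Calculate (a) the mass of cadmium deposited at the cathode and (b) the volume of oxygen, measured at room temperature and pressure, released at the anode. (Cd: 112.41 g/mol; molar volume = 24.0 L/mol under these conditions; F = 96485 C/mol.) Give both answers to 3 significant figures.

20.9 g Cd; 2.23 L O₂

Q = 22.1 × 1620 = 35800 C; n(e⁻) = 35800 / 96485 = 0.3710 mol
Cathode: Cd²⁺ + 2e⁻ → Cd → n(Cd) = 0.3710/2 = 0.1855 mol → 20.9 g
Anode: 2H₂O → O₂ + 4H⁺ + 4e⁻ → n(O₂) = 0.3710/4 = 0.09275 mol → 2.23 L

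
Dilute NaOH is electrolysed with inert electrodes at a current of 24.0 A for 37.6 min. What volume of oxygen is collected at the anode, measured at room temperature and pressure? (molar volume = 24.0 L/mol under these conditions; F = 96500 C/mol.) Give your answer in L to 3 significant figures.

3.37 L

Q = 24.0 A × 2256 s = 54140 C
Moles of electrons = 54140 / 96500 = 0.5610 mol
2H₂O → O₂ + 4H⁺ + 4e⁻, so n(O₂) = 0.5610 / 4 = 0.1403 mol
V = 0.1403 × 24.0 = 3.367 L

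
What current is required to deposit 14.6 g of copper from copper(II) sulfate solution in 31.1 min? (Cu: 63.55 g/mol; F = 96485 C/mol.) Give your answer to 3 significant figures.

23.8 A

n(Cu) = 14.6 / 63.55 = 0.2297 mol
Cu²⁺ + 2e⁻ → Cu, so n(e⁻) = 2 × 0.2297 = 0.4594 mol
Q = 0.4594 × 96485 = 44330 C
I = Q / t = 44330 / 1866 s = 23.8 A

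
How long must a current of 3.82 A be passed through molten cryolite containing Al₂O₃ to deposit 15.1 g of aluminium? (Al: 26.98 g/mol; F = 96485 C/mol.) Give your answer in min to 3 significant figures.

707 min

n(Al) = 15.1 / 26.98 = 0.5597 mol
Al³⁺ + 3e⁻ → Al, so n(e⁻) = 3 × 0.5597 = 1.679 mol
Q = 1.679 × 96485 = 1.620×10^5 C
t = Q / I = 1.620×10^5 / 3.82 = 42410 s = 707 min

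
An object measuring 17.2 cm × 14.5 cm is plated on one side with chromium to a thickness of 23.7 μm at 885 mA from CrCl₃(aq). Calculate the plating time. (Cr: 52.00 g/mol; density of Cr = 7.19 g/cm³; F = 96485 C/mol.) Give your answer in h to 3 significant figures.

Plated area = 17.2 × 14.5 = 249.4 cm²
Volume = 249.4 × 23.7×10⁻⁴ cm = 0.5911 cm³
m(Cr) = 0.5911 × 7.19 = 4.250 g
n(Cr) = 4.250 / 52.00 = 0.08173 mol; n(e⁻) = 3 × 0.08173 = 0.2452 mol
Q = 0.2452 × 96485 = 23660 C
t = 23660 / 0.885 = 26730 s = 7.43 h

7.43 h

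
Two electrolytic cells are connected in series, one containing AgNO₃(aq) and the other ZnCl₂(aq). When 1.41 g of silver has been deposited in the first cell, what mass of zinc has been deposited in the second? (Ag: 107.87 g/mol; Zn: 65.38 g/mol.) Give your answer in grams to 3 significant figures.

0.427 g

n(Ag) = 1.41 / 107.87 = 0.01307 mol
Ag⁺ + e⁻ → Ag, so n(e⁻) = 0.01307 mol
Since the cells are in series, n(e⁻) in the Zn cell is also 0.01307 mol.
Zn²⁺ + 2e⁻ → Zn, so n(Zn) = 0.01307 / 2 = 0.006535 mol
m(Zn) = 0.006535 × 65.38 = 0.427 g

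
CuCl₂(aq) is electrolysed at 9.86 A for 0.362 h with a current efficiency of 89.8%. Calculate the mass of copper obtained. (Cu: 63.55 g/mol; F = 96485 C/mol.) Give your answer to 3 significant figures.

Q = 9.86 × 1303.2 = 12850 C
n(e⁻) = 12850 / 96485 = 0.1332 mol
Cu²⁺ + 2e⁻ → Cu, so theoretical m(Cu) = 0.06660 × 63.55 = 4.232 g
Actual mass = 89.8% × 4.232 = 3.80 g

3.80 g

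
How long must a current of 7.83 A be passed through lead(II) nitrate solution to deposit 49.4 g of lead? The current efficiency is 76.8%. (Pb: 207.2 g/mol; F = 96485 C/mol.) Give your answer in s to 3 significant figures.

n(Pb) = 49.4 / 207.2 = 0.2384 mol
Pb²⁺ + 2e⁻ → Pb, so n(e⁻) = 2 × 0.2384 = 0.4768 mol
Q = 0.4768 × 96485 / 0.768 = 59900 C
t = Q / I = 59900 / 7.83 = 7650 s

7650 s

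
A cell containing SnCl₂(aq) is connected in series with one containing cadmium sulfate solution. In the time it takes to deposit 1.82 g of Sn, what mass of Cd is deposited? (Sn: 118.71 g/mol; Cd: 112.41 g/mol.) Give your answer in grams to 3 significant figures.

1.72 g

n(Sn) = 1.82 / 118.71 = 0.01533 mol
Sn²⁺ + 2e⁻ → Sn, so n(e⁻) = 2 × 0.01533 = 0.03066 mol
Same current for the same time ⇒ same n(e⁻) = 0.03066 mol in both cells.
Cd²⁺ + 2e⁻ → Cd, so n(Cd) = 0.03066 / 2 = 0.01533 mol
m(Cd) = 0.01533 × 112.41 = 1.72 g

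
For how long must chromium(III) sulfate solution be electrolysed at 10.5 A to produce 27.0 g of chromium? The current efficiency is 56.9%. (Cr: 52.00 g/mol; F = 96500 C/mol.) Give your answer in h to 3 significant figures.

n(Cr) = 27.0 / 52.00 = 0.5192 mol
Cr³⁺ + 3e⁻ → Cr, so n(e⁻) = 3 × 0.5192 = 1.558 mol
Q = 1.558 × 96500 / 0.569 = 2.642×10^5 C
t = Q / I = 2.642×10^5 / 10.5 = 25160 s = 6.99 h

6.99 h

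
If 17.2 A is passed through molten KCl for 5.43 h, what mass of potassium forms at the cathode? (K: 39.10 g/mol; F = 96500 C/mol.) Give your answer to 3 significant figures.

Q = It = 17.2 × 19548 = 3.362×10^5 C
Moles of electrons = 3.362×10^5 / 96500 = 3.484 mol
K⁺ + e⁻ → K, so n(K) = 3.484 mol
m = 3.484 × 39.10 = 136 g

136 g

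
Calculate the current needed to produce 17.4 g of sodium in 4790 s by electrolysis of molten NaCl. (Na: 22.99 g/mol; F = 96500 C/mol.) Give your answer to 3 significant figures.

n(Na) = 17.4 / 22.99 = 0.7569 mol
Na⁺ + e⁻ → Na, so n(e⁻) = 0.7569 mol
Q = 0.7569 × 96500 = 73040 C
I = Q / t = 73040 / 4790 s = 15.2 A

15.2 A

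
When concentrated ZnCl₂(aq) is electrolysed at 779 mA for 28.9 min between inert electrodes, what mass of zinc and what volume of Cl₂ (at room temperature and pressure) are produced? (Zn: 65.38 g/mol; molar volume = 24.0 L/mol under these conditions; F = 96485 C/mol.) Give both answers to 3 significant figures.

Q = 0.779 × 1734 = 1351 C; n(e⁻) = 1351 / 96485 = 0.01400 mol
Cathode: Zn²⁺ + 2e⁻ → Zn → n(Zn) = 0.01400/2 = 0.007000 mol → 0.458 g
Anode: 2Cl⁻ → Cl₂ + 2e⁻ → n(Cl₂) = 0.01400/2 = 0.007000 mol → 0.168 L

0.458 g Zn; 0.168 L Cl₂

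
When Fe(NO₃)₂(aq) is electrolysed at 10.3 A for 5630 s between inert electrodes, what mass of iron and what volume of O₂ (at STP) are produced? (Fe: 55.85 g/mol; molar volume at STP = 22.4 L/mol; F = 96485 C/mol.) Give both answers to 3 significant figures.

16.8 g Fe; 3.37 L O₂

Q = 10.3 × 5630 = 57990 C; n(e⁻) = 57990 / 96485 = 0.6010 mol
Cathode: Fe²⁺ + 2e⁻ → Fe → n(Fe) = 0.6010/2 = 0.3005 mol → 16.8 g
Anode: 2H₂O → O₂ + 4H⁺ + 4e⁻ → n(O₂) = 0.6010/4 = 0.1503 mol → 3.37 L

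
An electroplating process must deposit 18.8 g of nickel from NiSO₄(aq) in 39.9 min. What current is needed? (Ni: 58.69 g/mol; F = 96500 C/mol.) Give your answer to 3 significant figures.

25.8 A

n(Ni) = 18.8 / 58.69 = 0.3203 mol
Ni²⁺ + 2e⁻ → Ni, so n(e⁻) = 2 × 0.3203 = 0.6406 mol
Q = 0.6406 × 96500 = 61820 C
I = Q / t = 61820 / 2394 s = 25.8 A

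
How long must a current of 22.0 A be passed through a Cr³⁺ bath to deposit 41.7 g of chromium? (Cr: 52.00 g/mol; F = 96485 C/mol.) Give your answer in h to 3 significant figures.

2.93 h

n(Cr) = 41.7 / 52.00 = 0.8019 mol
Cr³⁺ + 3e⁻ → Cr, so n(e⁻) = 3 × 0.8019 = 2.406 mol
Q = 2.406 × 96485 = 2.321×10^5 C
t = Q / I = 2.321×10^5 / 22.0 = 10550 s = 2.93 h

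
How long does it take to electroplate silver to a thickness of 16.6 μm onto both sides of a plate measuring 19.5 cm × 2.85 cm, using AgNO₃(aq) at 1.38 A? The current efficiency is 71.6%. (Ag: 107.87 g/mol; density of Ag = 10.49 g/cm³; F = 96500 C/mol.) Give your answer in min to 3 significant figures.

29.2 min

Plated area = 2 × 19.5 × 2.85 = 111.2 cm²
Volume = 111.2 × 16.6×10⁻⁴ cm = 0.1846 cm³
m(Ag) = 0.1846 × 10.49 = 1.936 g
n(Ag) = 1.936 / 107.87 = 0.01795 mol; n(e⁻) = 0.01795 mol
Q = 0.01795 × 96500 / 0.716 = 2419 C
t = 2419 / 1.38 = 1753 s = 29.2 min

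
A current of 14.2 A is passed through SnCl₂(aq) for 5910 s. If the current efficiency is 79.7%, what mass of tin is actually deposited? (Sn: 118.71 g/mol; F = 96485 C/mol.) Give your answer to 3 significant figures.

41.1 g

Q = 14.2 × 5910 = 83920 C
n(e⁻) = 83920 / 96485 = 0.8698 mol
Sn²⁺ + 2e⁻ → Sn, so theoretical m(Sn) = 0.4349 × 118.71 = 51.63 g
Actual mass = 79.7% × 51.63 = 41.1 g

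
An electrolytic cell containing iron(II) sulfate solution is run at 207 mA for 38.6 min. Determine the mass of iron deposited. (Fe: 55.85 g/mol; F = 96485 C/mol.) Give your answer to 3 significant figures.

Q = 0.207 A × 2316 s = 479.4 C
n(e⁻) = Q/F = 479.4/96485 = 0.004969 mol
Fe²⁺ + 2e⁻ → Fe, so n(Fe) = 0.004969 / 2 = 0.002485 mol
m = 0.002485 × 55.85 = 0.139 g

0.139 g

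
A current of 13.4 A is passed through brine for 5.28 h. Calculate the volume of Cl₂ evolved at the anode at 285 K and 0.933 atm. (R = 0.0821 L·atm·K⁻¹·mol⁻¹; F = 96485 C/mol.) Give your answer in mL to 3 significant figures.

Charge passed = 13.4 × 19008 = 2.547×10^5 C
n(e⁻) = 2.547×10^5 / 96485 = 2.640 mol
2Cl⁻ → Cl₂ + 2e⁻, so n(Cl₂) = 2.640 / 2 = 1.320 mol
V = nRT/P = 1.320 × 0.0821 × 285 / 0.933 = 33.10 L
= 33100 mL

33100 mL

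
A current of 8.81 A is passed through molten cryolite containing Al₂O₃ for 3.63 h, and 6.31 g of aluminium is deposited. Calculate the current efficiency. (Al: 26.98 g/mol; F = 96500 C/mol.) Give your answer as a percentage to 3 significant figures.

58.8%

Q = 8.81 × 13068 = 1.151×10^5 C
n(e⁻) = 1.151×10^5 / 96500 = 1.193 mol
Al³⁺ + 3e⁻ → Al, so theoretical n(Al) = 0.3977 mol → 10.73 g
Efficiency = 6.31 / 10.73 = 0.5881 = 58.8%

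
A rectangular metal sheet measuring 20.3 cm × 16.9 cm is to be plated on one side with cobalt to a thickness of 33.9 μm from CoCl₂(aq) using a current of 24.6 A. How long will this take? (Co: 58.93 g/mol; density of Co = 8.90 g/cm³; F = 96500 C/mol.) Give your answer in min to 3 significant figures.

23.0 min

Plated area = 20.3 × 16.9 = 343.1 cm²
Volume = 343.1 × 33.9×10⁻⁴ cm = 1.163 cm³
m(Co) = 1.163 × 8.90 = 10.35 g
n(Co) = 10.35 / 58.93 = 0.1756 mol; n(e⁻) = 2 × 0.1756 = 0.3512 mol
Q = 0.3512 × 96500 = 33890 C
t = 33890 / 24.6 = 1378 s = 23.0 min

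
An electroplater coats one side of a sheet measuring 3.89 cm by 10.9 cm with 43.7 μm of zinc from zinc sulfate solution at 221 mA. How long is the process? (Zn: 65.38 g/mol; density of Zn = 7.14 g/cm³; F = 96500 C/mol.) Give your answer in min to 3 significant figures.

Plated area = 3.89 × 10.9 = 42.40 cm²
Volume = 42.40 × 43.7×10⁻⁴ cm = 0.1853 cm³
m(Zn) = 0.1853 × 7.14 = 1.323 g
n(Zn) = 1.323 / 65.38 = 0.02024 mol; n(e⁻) = 2 × 0.02024 = 0.04048 mol
Q = 0.04048 × 96500 = 3906 C
t = 3906 / 0.221 = 17670 s = 295 min

295 min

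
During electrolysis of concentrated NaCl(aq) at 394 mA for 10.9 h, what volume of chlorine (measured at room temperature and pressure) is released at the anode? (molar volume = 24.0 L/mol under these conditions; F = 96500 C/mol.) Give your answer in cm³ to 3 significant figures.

1920 cm³

Charge passed = 0.394 × 39240 = 15460 C
Moles of electrons = 15460 / 96500 = 0.1602 mol
2Cl⁻ → Cl₂ + 2e⁻, so n(Cl₂) = 0.1602 / 2 = 0.08010 mol
V = 0.08010 × 24.0 = 1.922 L
= 1920 cm³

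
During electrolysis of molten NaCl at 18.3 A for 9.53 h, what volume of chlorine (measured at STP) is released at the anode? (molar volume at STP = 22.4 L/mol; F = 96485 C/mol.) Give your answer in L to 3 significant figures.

72.9 L

Q = It = 18.3 × 34308 = 6.278×10^5 C
Moles of electrons = 6.278×10^5 / 96485 = 6.507 mol
2Cl⁻ → Cl₂ + 2e⁻, so n(Cl₂) = 6.507 / 2 = 3.254 mol
V = 3.254 × 22.4 = 72.89 L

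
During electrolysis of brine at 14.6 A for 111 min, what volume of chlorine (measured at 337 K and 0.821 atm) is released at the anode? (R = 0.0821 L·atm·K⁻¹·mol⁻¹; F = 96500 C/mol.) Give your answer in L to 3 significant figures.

Q = It = 14.6 × 6660 = 97240 C
Moles of electrons = 97240 / 96500 = 1.008 mol
2Cl⁻ → Cl₂ + 2e⁻, so n(Cl₂) = 1.008 / 2 = 0.5040 mol
V = nRT/P = 0.5040 × 0.0821 × 337 / 0.821 = 16.98 L

17.0 L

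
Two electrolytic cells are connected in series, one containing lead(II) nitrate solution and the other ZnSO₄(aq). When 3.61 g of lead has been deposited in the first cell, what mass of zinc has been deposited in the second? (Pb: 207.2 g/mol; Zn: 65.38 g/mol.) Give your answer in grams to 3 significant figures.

n(Pb) = 3.61 / 207.2 = 0.01742 mol
Pb²⁺ + 2e⁻ → Pb, so n(e⁻) = 2 × 0.01742 = 0.03484 mol
The cells are in series, so the same charge (and hence the same n(e⁻) = 0.03484 mol) passes through both.
Zn²⁺ + 2e⁻ → Zn, so n(Zn) = 0.03484 / 2 = 0.01742 mol
m(Zn) = 0.01742 × 65.38 = 1.14 g

1.14 g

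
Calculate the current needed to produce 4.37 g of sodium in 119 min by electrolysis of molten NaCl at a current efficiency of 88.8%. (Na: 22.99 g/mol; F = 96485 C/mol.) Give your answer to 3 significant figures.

2.89 A

n(Na) = 4.37 / 22.99 = 0.1901 mol
Na⁺ + e⁻ → Na, so n(e⁻) = 0.1901 mol
Q = 0.1901 × 96485 / 0.888 = 20660 C
I = Q / t = 20660 / 7140 s = 2.89 A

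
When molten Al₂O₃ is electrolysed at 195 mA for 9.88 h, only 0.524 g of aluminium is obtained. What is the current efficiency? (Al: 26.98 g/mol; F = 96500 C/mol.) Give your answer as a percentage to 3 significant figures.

Q = 0.195 × 35568 = 6936 C
n(e⁻) = 6936 / 96500 = 0.07188 mol
Al³⁺ + 3e⁻ → Al, so theoretical n(Al) = 0.02396 mol → 0.6464 g
Efficiency = 0.524 / 0.6464 = 0.8106 = 81.1%

81.1%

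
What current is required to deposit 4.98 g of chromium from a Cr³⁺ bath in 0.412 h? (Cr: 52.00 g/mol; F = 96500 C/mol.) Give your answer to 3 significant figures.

18.7 A

n(Cr) = 4.98 / 52.00 = 0.09577 mol
Cr³⁺ + 3e⁻ → Cr, so n(e⁻) = 3 × 0.09577 = 0.2873 mol
Q = 0.2873 × 96500 = 27720 C
I = Q / t = 27720 / 1483.2 s = 18.7 A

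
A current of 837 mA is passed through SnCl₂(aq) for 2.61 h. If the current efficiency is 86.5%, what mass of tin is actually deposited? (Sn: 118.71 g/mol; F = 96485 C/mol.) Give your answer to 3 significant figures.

Q = 0.837 × 9396 = 7864 C
n(e⁻) = 7864 / 96485 = 0.08150 mol
Sn²⁺ + 2e⁻ → Sn, so theoretical m(Sn) = 0.04075 × 118.71 = 4.837 g
Actual mass = 86.5% × 4.837 = 4.18 g

4.18 g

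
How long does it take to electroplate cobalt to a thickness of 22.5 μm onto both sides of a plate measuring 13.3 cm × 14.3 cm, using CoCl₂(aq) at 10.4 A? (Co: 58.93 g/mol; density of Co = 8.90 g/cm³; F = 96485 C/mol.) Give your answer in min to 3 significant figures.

40.0 min

Plated area = 2 × 13.3 × 14.3 = 380.4 cm²
Volume = 380.4 × 22.5×10⁻⁴ cm = 0.8559 cm³
m(Co) = 0.8559 × 8.90 = 7.618 g
n(Co) = 7.618 / 58.93 = 0.1293 mol; n(e⁻) = 2 × 0.1293 = 0.2586 mol
Q = 0.2586 × 96485 = 24950 C
t = 24950 / 10.4 = 2399 s = 40.0 min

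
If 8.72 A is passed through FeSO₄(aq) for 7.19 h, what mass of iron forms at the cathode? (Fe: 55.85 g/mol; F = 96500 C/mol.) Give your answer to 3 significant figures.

65.3 g

Charge passed = 8.72 × 25884 = 2.257×10^5 C
n(e⁻) = 2.257×10^5 / 96500 = 2.339 mol
Fe²⁺ + 2e⁻ → Fe, so n(Fe) = 2.339 / 2 = 1.170 mol
m = 1.170 × 55.85 = 65.3 g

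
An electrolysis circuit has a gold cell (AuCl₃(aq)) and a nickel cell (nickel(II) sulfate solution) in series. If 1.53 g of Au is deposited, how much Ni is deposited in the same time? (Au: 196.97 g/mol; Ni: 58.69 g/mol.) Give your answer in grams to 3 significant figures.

n(Au) = 1.53 / 196.97 = 0.007768 mol
Au³⁺ + 3e⁻ → Au, so n(e⁻) = 3 × 0.007768 = 0.02330 mol
Since the cells are in series, n(e⁻) in the Ni cell is also 0.02330 mol.
Ni²⁺ + 2e⁻ → Ni, so n(Ni) = 0.02330 / 2 = 0.01165 mol
m(Ni) = 0.01165 × 58.69 = 0.684 g

0.684 g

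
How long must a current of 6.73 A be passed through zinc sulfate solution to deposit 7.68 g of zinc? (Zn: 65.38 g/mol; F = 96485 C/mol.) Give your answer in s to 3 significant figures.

n(Zn) = 7.68 / 65.38 = 0.1175 mol
Zn²⁺ + 2e⁻ → Zn, so n(e⁻) = 2 × 0.1175 = 0.2350 mol
Q = 0.2350 × 96485 = 22670 C
t = Q / I = 22670 / 6.73 = 3368 s

3370 s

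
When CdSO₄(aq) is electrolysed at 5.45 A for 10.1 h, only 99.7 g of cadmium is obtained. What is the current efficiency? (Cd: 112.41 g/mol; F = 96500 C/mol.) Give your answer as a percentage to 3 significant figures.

Q = 5.45 × 36360 = 1.982×10^5 C
n(e⁻) = 1.982×10^5 / 96500 = 2.054 mol
Cd²⁺ + 2e⁻ → Cd, so theoretical n(Cd) = 1.027 mol → 115.4 g
Efficiency = 99.7 / 115.4 = 0.8640 = 86.4%

86.4%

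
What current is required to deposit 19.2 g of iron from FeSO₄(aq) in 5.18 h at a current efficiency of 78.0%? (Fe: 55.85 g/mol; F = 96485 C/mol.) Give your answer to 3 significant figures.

n(Fe) = 19.2 / 55.85 = 0.3438 mol
Fe²⁺ + 2e⁻ → Fe, so n(e⁻) = 2 × 0.3438 = 0.6876 mol
Q = 0.6876 × 96485 / 0.780 = 85060 C
I = Q / t = 85060 / 18648 s = 4.56 A

4.56 A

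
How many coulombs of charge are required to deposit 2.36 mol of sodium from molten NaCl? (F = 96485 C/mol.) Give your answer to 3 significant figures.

2.28×10^5 C

Na⁺ + e⁻ → Na, so n(e⁻) = 1 × 2.36 = 2.360 mol
Q = 2.360 × 96485 = 2.277×10^5 C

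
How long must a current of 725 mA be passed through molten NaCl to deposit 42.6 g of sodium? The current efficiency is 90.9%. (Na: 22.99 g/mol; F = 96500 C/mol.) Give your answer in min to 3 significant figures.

n(Na) = 42.6 / 22.99 = 1.853 mol
Na⁺ + e⁻ → Na, so n(e⁻) = 1.853 mol
Q = 1.853 × 96500 / 0.909 = 1.967×10^5 C
t = Q / I = 1.967×10^5 / 0.725 = 2.713×10^5 s = 4520 min

4520 min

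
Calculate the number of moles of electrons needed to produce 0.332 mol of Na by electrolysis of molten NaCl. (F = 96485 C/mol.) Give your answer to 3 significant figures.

0.332 mol

Na⁺ + e⁻ → Na, so n(e⁻) = 1 × 0.332 = 0.3320 mol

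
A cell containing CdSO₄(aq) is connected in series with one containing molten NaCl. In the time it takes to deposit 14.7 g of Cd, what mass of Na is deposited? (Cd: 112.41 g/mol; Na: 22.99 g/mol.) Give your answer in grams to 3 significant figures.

n(Cd) = 14.7 / 112.41 = 0.1308 mol
Cd²⁺ + 2e⁻ → Cd, so n(e⁻) = 2 × 0.1308 = 0.2616 mol
In series, the same 0.2616 mol of electrons flows through the second cell.
Na⁺ + e⁻ → Na, so n(Na) = 0.2616 mol
m(Na) = 0.2616 × 22.99 = 6.01 g

6.01 g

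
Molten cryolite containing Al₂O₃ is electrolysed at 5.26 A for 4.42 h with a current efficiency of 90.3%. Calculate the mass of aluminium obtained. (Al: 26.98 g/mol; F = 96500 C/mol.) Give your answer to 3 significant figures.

Q = 5.26 × 15912 = 83700 C
n(e⁻) = 83700 / 96500 = 0.8674 mol
Al³⁺ + 3e⁻ → Al, so theoretical m(Al) = 0.2891 × 26.98 = 7.800 g
Actual mass = 90.3% × 7.800 = 7.04 g

7.04 g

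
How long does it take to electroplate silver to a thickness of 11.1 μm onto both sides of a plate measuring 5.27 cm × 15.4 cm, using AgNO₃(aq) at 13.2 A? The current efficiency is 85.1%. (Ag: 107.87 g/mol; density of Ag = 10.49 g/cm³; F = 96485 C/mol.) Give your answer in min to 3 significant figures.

2.51 min

Plated area = 2 × 5.27 × 15.4 = 162.3 cm²
Volume = 162.3 × 11.1×10⁻⁴ cm = 0.1802 cm³
m(Ag) = 0.1802 × 10.49 = 1.890 g
n(Ag) = 1.890 / 107.87 = 0.01752 mol; n(e⁻) = 0.01752 mol
Q = 0.01752 × 96485 / 0.851 = 1986 C
t = 1986 / 13.2 = 150.5 s = 2.51 min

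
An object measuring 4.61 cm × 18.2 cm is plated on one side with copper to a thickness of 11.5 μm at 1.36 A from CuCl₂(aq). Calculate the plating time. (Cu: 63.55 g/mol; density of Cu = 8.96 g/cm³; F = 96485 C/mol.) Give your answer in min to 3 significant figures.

Plated area = 4.61 × 18.2 = 83.90 cm²
Volume = 83.90 × 11.5×10⁻⁴ cm = 0.09649 cm³
m(Cu) = 0.09649 × 8.96 = 0.8646 g
n(Cu) = 0.8646 / 63.55 = 0.01361 mol; n(e⁻) = 2 × 0.01361 = 0.02722 mol
Q = 0.02722 × 96485 = 2626 C
t = 2626 / 1.36 = 1931 s = 32.2 min

32.2 min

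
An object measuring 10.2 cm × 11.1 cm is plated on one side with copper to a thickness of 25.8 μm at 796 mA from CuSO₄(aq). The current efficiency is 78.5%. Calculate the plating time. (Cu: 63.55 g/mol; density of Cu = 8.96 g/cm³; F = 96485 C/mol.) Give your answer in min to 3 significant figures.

212 min

Plated area = 10.2 × 11.1 = 113.2 cm²
Volume = 113.2 × 25.8×10⁻⁴ cm = 0.2921 cm³
m(Cu) = 0.2921 × 8.96 = 2.617 g
n(Cu) = 2.617 / 63.55 = 0.04118 mol; n(e⁻) = 2 × 0.04118 = 0.08236 mol
Q = 0.08236 × 96485 / 0.785 = 10120 C
t = 10120 / 0.796 = 12710 s = 212 min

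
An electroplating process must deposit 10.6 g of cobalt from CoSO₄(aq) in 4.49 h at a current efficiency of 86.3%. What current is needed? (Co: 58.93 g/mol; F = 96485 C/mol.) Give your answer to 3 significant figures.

2.49 A

n(Co) = 10.6 / 58.93 = 0.1799 mol
Co²⁺ + 2e⁻ → Co, so n(e⁻) = 2 × 0.1799 = 0.3598 mol
Q = 0.3598 × 96485 / 0.863 = 40230 C
I = Q / t = 40230 / 16164 s = 2.49 A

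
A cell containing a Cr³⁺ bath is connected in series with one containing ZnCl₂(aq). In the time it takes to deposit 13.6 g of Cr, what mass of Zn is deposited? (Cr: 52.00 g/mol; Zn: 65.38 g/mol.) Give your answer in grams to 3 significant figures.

n(Cr) = 13.6 / 52.00 = 0.2615 mol
Cr³⁺ + 3e⁻ → Cr, so n(e⁻) = 3 × 0.2615 = 0.7845 mol
Same current for the same time ⇒ same n(e⁻) = 0.7845 mol in both cells.
Zn²⁺ + 2e⁻ → Zn, so n(Zn) = 0.7845 / 2 = 0.3923 mol
m(Zn) = 0.3923 × 65.38 = 25.6 g

25.6 g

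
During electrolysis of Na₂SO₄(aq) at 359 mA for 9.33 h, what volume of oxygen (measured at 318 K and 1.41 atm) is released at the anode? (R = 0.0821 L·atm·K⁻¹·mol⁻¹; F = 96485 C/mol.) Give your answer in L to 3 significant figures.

Q = It = 0.359 × 33588 = 12060 C
Moles of electrons = 12060 / 96485 = 0.1250 mol
2H₂O → O₂ + 4H⁺ + 4e⁻, so n(O₂) = 0.1250 / 4 = 0.03125 mol
V = nRT/P = 0.03125 × 0.0821 × 318 / 1.41 = 0.5786 L

0.579 L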